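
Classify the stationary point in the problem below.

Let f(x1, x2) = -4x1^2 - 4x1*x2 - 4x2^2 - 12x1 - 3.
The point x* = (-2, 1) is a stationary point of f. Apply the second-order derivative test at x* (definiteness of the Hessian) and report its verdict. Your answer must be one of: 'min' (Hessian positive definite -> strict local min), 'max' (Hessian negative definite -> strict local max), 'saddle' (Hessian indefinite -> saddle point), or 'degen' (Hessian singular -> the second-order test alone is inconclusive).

Compute the Hessian H = grad^2 f:
  H = [[-8, -4], [-4, -8]]
Verify stationarity: grad f(x*) = H x* + g = (0, 0).
Eigenvalues of H: -12, -4.
Both eigenvalues < 0, so H is negative definite -> x* is a strict local max.

max


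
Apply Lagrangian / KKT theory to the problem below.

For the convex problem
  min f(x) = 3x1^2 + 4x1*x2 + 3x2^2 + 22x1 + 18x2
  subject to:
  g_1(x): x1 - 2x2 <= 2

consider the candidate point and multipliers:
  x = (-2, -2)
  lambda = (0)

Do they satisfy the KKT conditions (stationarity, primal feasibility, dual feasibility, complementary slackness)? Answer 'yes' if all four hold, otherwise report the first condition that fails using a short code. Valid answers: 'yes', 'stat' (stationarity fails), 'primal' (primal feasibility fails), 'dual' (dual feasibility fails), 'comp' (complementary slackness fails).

Gradient of f: grad f(x) = Q x + c = (2, -2)
Constraint values g_i(x) = a_i^T x - b_i:
  g_1((-2, -2)) = 0
Stationarity residual: grad f(x) + sum_i lambda_i a_i = (2, -2)
  -> stationarity FAILS
Primal feasibility (all g_i <= 0): OK
Dual feasibility (all lambda_i >= 0): OK
Complementary slackness (lambda_i * g_i(x) = 0 for all i): OK

Verdict: the first failing condition is stationarity -> stat.

stat


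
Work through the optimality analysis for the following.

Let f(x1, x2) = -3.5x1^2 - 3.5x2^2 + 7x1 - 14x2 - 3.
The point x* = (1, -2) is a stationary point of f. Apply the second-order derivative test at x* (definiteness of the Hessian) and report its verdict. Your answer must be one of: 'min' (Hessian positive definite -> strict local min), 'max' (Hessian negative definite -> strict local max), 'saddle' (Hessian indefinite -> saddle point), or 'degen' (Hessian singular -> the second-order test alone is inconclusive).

Compute the Hessian H = grad^2 f:
  H = [[-7, 0], [0, -7]]
Verify stationarity: grad f(x*) = H x* + g = (0, 0).
Eigenvalues of H: -7, -7.
Both eigenvalues < 0, so H is negative definite -> x* is a strict local max.

max


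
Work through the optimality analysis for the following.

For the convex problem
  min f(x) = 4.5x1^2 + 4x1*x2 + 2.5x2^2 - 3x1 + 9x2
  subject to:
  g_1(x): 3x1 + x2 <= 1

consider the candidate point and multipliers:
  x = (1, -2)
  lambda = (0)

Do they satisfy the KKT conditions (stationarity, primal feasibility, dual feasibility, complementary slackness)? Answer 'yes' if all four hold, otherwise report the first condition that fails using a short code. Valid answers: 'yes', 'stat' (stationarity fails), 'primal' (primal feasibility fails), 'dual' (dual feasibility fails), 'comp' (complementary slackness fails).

Gradient of f: grad f(x) = Q x + c = (-2, 3)
Constraint values g_i(x) = a_i^T x - b_i:
  g_1((1, -2)) = 0
Stationarity residual: grad f(x) + sum_i lambda_i a_i = (-2, 3)
  -> stationarity FAILS
Primal feasibility (all g_i <= 0): OK
Dual feasibility (all lambda_i >= 0): OK
Complementary slackness (lambda_i * g_i(x) = 0 for all i): OK

Verdict: the first failing condition is stationarity -> stat.

stat


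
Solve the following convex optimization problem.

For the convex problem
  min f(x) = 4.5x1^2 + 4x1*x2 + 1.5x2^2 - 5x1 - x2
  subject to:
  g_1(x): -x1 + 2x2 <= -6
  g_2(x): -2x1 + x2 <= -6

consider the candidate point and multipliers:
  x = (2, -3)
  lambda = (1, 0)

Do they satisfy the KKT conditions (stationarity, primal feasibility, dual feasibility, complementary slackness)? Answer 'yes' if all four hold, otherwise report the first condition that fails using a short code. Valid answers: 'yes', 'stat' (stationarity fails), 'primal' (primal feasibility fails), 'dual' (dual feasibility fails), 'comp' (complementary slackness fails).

Gradient of f: grad f(x) = Q x + c = (1, -2)
Constraint values g_i(x) = a_i^T x - b_i:
  g_1((2, -3)) = -2
  g_2((2, -3)) = -1
Stationarity residual: grad f(x) + sum_i lambda_i a_i = (0, 0)
  -> stationarity OK
Primal feasibility (all g_i <= 0): OK
Dual feasibility (all lambda_i >= 0): OK
Complementary slackness (lambda_i * g_i(x) = 0 for all i): FAILS

Verdict: the first failing condition is complementary_slackness -> comp.

comp


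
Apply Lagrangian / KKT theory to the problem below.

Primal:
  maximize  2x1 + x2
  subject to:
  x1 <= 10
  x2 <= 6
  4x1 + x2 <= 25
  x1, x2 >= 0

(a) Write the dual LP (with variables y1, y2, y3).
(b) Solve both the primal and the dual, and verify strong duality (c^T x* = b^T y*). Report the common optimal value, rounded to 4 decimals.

The standard primal-dual pair for 'max c^T x s.t. A x <= b, x >= 0' is:
  Dual:  min b^T y  s.t.  A^T y >= c,  y >= 0.

So the dual LP is:
  minimize  10y1 + 6y2 + 25y3
  subject to:
    y1 + 4y3 >= 2
    y2 + y3 >= 1
    y1, y2, y3 >= 0

Solving the primal: x* = (4.75, 6).
  primal value c^T x* = 15.5.
Solving the dual: y* = (0, 0.5, 0.5).
  dual value b^T y* = 15.5.
Strong duality: c^T x* = b^T y*. Confirmed.

15.5


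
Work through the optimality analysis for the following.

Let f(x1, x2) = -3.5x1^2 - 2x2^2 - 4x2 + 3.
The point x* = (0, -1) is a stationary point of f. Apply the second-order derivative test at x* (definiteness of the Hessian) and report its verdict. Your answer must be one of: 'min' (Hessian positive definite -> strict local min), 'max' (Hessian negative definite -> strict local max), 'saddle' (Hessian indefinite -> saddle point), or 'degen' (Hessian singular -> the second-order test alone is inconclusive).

Compute the Hessian H = grad^2 f:
  H = [[-7, 0], [0, -4]]
Verify stationarity: grad f(x*) = H x* + g = (0, 0).
Eigenvalues of H: -7, -4.
Both eigenvalues < 0, so H is negative definite -> x* is a strict local max.

max


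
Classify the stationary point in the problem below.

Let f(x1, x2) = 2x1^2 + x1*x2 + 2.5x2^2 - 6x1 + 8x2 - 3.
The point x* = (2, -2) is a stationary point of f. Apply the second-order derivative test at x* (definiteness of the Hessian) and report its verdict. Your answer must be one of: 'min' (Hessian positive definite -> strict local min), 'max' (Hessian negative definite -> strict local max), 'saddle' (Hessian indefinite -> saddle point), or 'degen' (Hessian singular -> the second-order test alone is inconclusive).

Compute the Hessian H = grad^2 f:
  H = [[4, 1], [1, 5]]
Verify stationarity: grad f(x*) = H x* + g = (0, 0).
Eigenvalues of H: 3.382, 5.618.
Both eigenvalues > 0, so H is positive definite -> x* is a strict local min.

min


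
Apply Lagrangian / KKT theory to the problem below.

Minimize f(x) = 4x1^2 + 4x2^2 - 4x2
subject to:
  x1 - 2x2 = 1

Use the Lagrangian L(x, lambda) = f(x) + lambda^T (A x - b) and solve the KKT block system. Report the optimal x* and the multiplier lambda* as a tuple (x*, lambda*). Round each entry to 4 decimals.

Form the Lagrangian:
  L(x, lambda) = (1/2) x^T Q x + c^T x + lambda^T (A x - b)
Stationarity (grad_x L = 0): Q x + c + A^T lambda = 0.
Primal feasibility: A x = b.

This gives the KKT block system:
  [ Q   A^T ] [ x     ]   [-c ]
  [ A    0  ] [ lambda ] = [ b ]

Solving the linear system:
  x*      = (0.4, -0.3)
  lambda* = (-3.2)
  f(x*)   = 2.2

x* = (0.4, -0.3), lambda* = (-3.2)


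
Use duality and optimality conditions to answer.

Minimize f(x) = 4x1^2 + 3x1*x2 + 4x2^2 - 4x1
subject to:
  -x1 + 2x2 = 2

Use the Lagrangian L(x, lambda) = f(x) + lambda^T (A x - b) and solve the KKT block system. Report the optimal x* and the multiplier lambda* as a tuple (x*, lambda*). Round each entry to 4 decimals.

Form the Lagrangian:
  L(x, lambda) = (1/2) x^T Q x + c^T x + lambda^T (A x - b)
Stationarity (grad_x L = 0): Q x + c + A^T lambda = 0.
Primal feasibility: A x = b.

This gives the KKT block system:
  [ Q   A^T ] [ x     ]   [-c ]
  [ A    0  ] [ lambda ] = [ b ]

Solving the linear system:
  x*      = (-0.2308, 0.8846)
  lambda* = (-3.1923)
  f(x*)   = 3.6538

x* = (-0.2308, 0.8846), lambda* = (-3.1923)


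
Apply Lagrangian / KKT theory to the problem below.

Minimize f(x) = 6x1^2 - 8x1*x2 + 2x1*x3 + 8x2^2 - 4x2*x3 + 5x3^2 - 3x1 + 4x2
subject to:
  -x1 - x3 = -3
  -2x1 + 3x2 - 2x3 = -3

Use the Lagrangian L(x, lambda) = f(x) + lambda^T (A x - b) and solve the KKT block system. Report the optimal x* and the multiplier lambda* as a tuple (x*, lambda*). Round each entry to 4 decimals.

Form the Lagrangian:
  L(x, lambda) = (1/2) x^T Q x + c^T x + lambda^T (A x - b)
Stationarity (grad_x L = 0): Q x + c + A^T lambda = 0.
Primal feasibility: A x = b.

This gives the KKT block system:
  [ Q   A^T ] [ x     ]   [-c ]
  [ A    0  ] [ lambda ] = [ b ]

Solving the linear system:
  x*      = (1.7222, 1, 1.2778)
  lambda* = (12.963, -0.3704)
  f(x*)   = 18.3056

x* = (1.7222, 1, 1.2778), lambda* = (12.963, -0.3704)


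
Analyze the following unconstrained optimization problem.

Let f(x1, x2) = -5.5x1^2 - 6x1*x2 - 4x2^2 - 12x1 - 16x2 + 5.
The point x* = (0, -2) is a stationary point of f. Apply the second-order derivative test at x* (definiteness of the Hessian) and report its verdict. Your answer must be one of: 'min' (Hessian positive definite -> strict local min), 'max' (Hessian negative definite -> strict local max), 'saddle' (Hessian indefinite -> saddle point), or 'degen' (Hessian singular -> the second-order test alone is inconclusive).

Compute the Hessian H = grad^2 f:
  H = [[-11, -6], [-6, -8]]
Verify stationarity: grad f(x*) = H x* + g = (0, 0).
Eigenvalues of H: -15.6847, -3.3153.
Both eigenvalues < 0, so H is negative definite -> x* is a strict local max.

max


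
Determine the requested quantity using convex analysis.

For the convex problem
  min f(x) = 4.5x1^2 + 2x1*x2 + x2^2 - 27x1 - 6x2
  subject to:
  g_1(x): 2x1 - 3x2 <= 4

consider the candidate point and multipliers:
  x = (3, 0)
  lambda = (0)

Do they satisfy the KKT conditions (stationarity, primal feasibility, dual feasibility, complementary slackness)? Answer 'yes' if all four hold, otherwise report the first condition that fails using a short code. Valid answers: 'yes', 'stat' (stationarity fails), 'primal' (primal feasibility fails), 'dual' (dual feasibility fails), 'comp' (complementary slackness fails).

Gradient of f: grad f(x) = Q x + c = (0, 0)
Constraint values g_i(x) = a_i^T x - b_i:
  g_1((3, 0)) = 2
Stationarity residual: grad f(x) + sum_i lambda_i a_i = (0, 0)
  -> stationarity OK
Primal feasibility (all g_i <= 0): FAILS
Dual feasibility (all lambda_i >= 0): OK
Complementary slackness (lambda_i * g_i(x) = 0 for all i): OK

Verdict: the first failing condition is primal_feasibility -> primal.

primal


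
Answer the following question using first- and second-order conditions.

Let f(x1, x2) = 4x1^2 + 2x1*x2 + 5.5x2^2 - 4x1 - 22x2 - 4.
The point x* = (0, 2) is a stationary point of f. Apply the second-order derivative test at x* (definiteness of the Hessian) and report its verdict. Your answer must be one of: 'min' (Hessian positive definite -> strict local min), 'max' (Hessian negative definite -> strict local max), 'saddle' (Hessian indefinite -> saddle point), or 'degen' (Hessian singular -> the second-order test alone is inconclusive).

Compute the Hessian H = grad^2 f:
  H = [[8, 2], [2, 11]]
Verify stationarity: grad f(x*) = H x* + g = (0, 0).
Eigenvalues of H: 7, 12.
Both eigenvalues > 0, so H is positive definite -> x* is a strict local min.

min


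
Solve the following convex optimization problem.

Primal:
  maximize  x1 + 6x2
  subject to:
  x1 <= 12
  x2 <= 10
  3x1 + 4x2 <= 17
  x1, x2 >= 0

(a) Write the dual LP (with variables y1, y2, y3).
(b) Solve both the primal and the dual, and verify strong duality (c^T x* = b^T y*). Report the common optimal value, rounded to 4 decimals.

The standard primal-dual pair for 'max c^T x s.t. A x <= b, x >= 0' is:
  Dual:  min b^T y  s.t.  A^T y >= c,  y >= 0.

So the dual LP is:
  minimize  12y1 + 10y2 + 17y3
  subject to:
    y1 + 3y3 >= 1
    y2 + 4y3 >= 6
    y1, y2, y3 >= 0

Solving the primal: x* = (0, 4.25).
  primal value c^T x* = 25.5.
Solving the dual: y* = (0, 0, 1.5).
  dual value b^T y* = 25.5.
Strong duality: c^T x* = b^T y*. Confirmed.

25.5


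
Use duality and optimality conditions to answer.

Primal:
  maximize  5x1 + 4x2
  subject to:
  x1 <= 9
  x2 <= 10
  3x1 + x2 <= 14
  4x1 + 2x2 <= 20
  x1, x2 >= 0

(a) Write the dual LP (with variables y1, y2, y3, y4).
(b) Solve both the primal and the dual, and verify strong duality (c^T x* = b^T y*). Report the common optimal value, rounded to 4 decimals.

The standard primal-dual pair for 'max c^T x s.t. A x <= b, x >= 0' is:
  Dual:  min b^T y  s.t.  A^T y >= c,  y >= 0.

So the dual LP is:
  minimize  9y1 + 10y2 + 14y3 + 20y4
  subject to:
    y1 + 3y3 + 4y4 >= 5
    y2 + y3 + 2y4 >= 4
    y1, y2, y3, y4 >= 0

Solving the primal: x* = (0, 10).
  primal value c^T x* = 40.
Solving the dual: y* = (0, 1.5, 0, 1.25).
  dual value b^T y* = 40.
Strong duality: c^T x* = b^T y*. Confirmed.

40


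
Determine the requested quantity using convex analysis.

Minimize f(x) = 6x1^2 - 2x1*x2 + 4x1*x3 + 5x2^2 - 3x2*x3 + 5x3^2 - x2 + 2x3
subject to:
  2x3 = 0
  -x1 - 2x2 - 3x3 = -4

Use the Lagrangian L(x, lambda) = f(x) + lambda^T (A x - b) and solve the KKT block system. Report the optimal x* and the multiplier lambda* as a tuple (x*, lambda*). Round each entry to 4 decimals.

Form the Lagrangian:
  L(x, lambda) = (1/2) x^T Q x + c^T x + lambda^T (A x - b)
Stationarity (grad_x L = 0): Q x + c + A^T lambda = 0.
Primal feasibility: A x = b.

This gives the KKT block system:
  [ Q   A^T ] [ x     ]   [-c ]
  [ A    0  ] [ lambda ] = [ b ]

Solving the linear system:
  x*      = (0.8182, 1.5909, 0)
  lambda* = (9.7045, 6.6364)
  f(x*)   = 12.4773

x* = (0.8182, 1.5909, 0), lambda* = (9.7045, 6.6364)


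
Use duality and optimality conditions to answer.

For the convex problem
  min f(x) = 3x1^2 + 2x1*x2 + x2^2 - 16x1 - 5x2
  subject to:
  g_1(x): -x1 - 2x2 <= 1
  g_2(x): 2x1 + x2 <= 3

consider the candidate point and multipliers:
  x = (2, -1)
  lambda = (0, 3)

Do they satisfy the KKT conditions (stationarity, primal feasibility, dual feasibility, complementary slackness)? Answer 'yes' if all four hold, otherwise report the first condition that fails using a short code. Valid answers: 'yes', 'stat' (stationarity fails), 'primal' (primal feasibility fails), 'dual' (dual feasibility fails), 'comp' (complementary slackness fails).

Gradient of f: grad f(x) = Q x + c = (-6, -3)
Constraint values g_i(x) = a_i^T x - b_i:
  g_1((2, -1)) = -1
  g_2((2, -1)) = 0
Stationarity residual: grad f(x) + sum_i lambda_i a_i = (0, 0)
  -> stationarity OK
Primal feasibility (all g_i <= 0): OK
Dual feasibility (all lambda_i >= 0): OK
Complementary slackness (lambda_i * g_i(x) = 0 for all i): OK

Verdict: yes, KKT holds.

yes


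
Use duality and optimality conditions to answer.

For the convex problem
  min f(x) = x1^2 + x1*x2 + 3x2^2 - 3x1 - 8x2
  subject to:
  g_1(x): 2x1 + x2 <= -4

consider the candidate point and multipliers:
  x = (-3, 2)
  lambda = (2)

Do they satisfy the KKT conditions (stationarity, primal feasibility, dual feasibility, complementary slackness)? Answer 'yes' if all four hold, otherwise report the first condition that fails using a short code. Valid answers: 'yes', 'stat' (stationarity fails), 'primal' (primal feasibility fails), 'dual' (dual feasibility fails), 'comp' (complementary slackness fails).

Gradient of f: grad f(x) = Q x + c = (-7, 1)
Constraint values g_i(x) = a_i^T x - b_i:
  g_1((-3, 2)) = 0
Stationarity residual: grad f(x) + sum_i lambda_i a_i = (-3, 3)
  -> stationarity FAILS
Primal feasibility (all g_i <= 0): OK
Dual feasibility (all lambda_i >= 0): OK
Complementary slackness (lambda_i * g_i(x) = 0 for all i): OK

Verdict: the first failing condition is stationarity -> stat.

stat


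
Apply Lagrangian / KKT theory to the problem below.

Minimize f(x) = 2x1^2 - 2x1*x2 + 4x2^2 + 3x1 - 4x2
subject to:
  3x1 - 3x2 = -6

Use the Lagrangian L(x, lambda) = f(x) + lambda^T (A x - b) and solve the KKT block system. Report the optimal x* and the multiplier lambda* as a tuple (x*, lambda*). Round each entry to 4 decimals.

Form the Lagrangian:
  L(x, lambda) = (1/2) x^T Q x + c^T x + lambda^T (A x - b)
Stationarity (grad_x L = 0): Q x + c + A^T lambda = 0.
Primal feasibility: A x = b.

This gives the KKT block system:
  [ Q   A^T ] [ x     ]   [-c ]
  [ A    0  ] [ lambda ] = [ b ]

Solving the linear system:
  x*      = (-1.375, 0.625)
  lambda* = (1.25)
  f(x*)   = 0.4375

x* = (-1.375, 0.625), lambda* = (1.25)


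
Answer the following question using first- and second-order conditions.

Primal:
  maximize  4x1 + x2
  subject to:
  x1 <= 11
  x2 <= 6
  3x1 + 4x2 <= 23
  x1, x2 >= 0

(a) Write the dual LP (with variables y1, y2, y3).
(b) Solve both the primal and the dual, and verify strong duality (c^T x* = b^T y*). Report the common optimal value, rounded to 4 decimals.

The standard primal-dual pair for 'max c^T x s.t. A x <= b, x >= 0' is:
  Dual:  min b^T y  s.t.  A^T y >= c,  y >= 0.

So the dual LP is:
  minimize  11y1 + 6y2 + 23y3
  subject to:
    y1 + 3y3 >= 4
    y2 + 4y3 >= 1
    y1, y2, y3 >= 0

Solving the primal: x* = (7.6667, 0).
  primal value c^T x* = 30.6667.
Solving the dual: y* = (0, 0, 1.3333).
  dual value b^T y* = 30.6667.
Strong duality: c^T x* = b^T y*. Confirmed.

30.6667


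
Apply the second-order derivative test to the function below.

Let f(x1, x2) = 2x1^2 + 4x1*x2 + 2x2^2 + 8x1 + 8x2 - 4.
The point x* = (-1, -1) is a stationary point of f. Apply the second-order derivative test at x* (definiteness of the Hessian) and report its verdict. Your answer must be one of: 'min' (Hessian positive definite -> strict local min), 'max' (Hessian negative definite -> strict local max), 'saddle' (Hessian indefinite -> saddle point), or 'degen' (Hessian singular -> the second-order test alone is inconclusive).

Compute the Hessian H = grad^2 f:
  H = [[4, 4], [4, 4]]
Verify stationarity: grad f(x*) = H x* + g = (0, 0).
Eigenvalues of H: 0, 8.
H has a zero eigenvalue (singular; positive semidefinite but not definite), so H is neither positive definite, negative definite, nor indefinite. The second-order test alone is inconclusive -> degen.
(Indeed, f is constant along the null direction of H through x*, so x* is not a strict local extremum.)

degen


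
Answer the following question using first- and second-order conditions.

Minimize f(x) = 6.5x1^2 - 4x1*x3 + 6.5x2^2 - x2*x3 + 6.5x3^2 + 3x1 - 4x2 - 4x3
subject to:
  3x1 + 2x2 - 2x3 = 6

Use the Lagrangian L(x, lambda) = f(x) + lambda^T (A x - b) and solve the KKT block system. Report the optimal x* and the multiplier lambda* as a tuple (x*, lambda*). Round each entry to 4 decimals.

Form the Lagrangian:
  L(x, lambda) = (1/2) x^T Q x + c^T x + lambda^T (A x - b)
Stationarity (grad_x L = 0): Q x + c + A^T lambda = 0.
Primal feasibility: A x = b.

This gives the KKT block system:
  [ Q   A^T ] [ x     ]   [-c ]
  [ A    0  ] [ lambda ] = [ b ]

Solving the linear system:
  x*      = (1.0792, 1.2038, -0.1774)
  lambda* = (-5.9132)
  f(x*)   = 17.3057

x* = (1.0792, 1.2038, -0.1774), lambda* = (-5.9132)


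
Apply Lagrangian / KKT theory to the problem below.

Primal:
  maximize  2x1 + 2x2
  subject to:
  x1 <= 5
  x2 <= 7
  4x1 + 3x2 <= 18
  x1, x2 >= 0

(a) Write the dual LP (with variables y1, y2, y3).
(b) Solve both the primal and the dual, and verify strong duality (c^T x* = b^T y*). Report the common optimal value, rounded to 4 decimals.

The standard primal-dual pair for 'max c^T x s.t. A x <= b, x >= 0' is:
  Dual:  min b^T y  s.t.  A^T y >= c,  y >= 0.

So the dual LP is:
  minimize  5y1 + 7y2 + 18y3
  subject to:
    y1 + 4y3 >= 2
    y2 + 3y3 >= 2
    y1, y2, y3 >= 0

Solving the primal: x* = (0, 6).
  primal value c^T x* = 12.
Solving the dual: y* = (0, 0, 0.6667).
  dual value b^T y* = 12.
Strong duality: c^T x* = b^T y*. Confirmed.

12


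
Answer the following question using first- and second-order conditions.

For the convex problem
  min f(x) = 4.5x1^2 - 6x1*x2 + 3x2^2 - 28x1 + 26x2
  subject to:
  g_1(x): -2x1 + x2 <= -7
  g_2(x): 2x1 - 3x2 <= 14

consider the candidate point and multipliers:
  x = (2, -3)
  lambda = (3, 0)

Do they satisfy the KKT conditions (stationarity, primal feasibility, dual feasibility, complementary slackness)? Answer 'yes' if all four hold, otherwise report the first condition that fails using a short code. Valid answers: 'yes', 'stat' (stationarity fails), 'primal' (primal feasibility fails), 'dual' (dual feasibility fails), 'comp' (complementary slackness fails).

Gradient of f: grad f(x) = Q x + c = (8, -4)
Constraint values g_i(x) = a_i^T x - b_i:
  g_1((2, -3)) = 0
  g_2((2, -3)) = -1
Stationarity residual: grad f(x) + sum_i lambda_i a_i = (2, -1)
  -> stationarity FAILS
Primal feasibility (all g_i <= 0): OK
Dual feasibility (all lambda_i >= 0): OK
Complementary slackness (lambda_i * g_i(x) = 0 for all i): OK

Verdict: the first failing condition is stationarity -> stat.

stat


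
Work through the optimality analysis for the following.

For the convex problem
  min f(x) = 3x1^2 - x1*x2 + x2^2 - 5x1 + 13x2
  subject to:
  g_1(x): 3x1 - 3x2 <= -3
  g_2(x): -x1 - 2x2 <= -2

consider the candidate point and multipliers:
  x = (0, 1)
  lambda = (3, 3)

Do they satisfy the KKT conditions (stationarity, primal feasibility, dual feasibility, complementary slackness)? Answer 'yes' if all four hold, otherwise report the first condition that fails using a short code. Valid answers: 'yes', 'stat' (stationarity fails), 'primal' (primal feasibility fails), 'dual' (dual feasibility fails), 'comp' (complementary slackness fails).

Gradient of f: grad f(x) = Q x + c = (-6, 15)
Constraint values g_i(x) = a_i^T x - b_i:
  g_1((0, 1)) = 0
  g_2((0, 1)) = 0
Stationarity residual: grad f(x) + sum_i lambda_i a_i = (0, 0)
  -> stationarity OK
Primal feasibility (all g_i <= 0): OK
Dual feasibility (all lambda_i >= 0): OK
Complementary slackness (lambda_i * g_i(x) = 0 for all i): OK

Verdict: yes, KKT holds.

yes


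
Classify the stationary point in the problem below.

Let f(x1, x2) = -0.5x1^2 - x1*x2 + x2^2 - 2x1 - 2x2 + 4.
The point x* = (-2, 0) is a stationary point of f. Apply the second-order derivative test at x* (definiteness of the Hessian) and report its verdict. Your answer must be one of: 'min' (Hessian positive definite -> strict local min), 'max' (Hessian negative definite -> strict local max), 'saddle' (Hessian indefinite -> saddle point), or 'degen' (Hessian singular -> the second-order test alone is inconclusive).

Compute the Hessian H = grad^2 f:
  H = [[-1, -1], [-1, 2]]
Verify stationarity: grad f(x*) = H x* + g = (0, 0).
Eigenvalues of H: -1.3028, 2.3028.
Eigenvalues have mixed signs, so H is indefinite -> x* is a saddle point.

saddle


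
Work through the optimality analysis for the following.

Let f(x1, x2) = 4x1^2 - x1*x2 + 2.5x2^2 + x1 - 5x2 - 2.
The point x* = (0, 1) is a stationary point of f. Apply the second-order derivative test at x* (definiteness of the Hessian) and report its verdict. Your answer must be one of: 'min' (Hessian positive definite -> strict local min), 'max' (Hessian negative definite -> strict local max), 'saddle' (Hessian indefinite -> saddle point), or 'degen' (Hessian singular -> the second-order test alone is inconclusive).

Compute the Hessian H = grad^2 f:
  H = [[8, -1], [-1, 5]]
Verify stationarity: grad f(x*) = H x* + g = (0, 0).
Eigenvalues of H: 4.6972, 8.3028.
Both eigenvalues > 0, so H is positive definite -> x* is a strict local min.

min


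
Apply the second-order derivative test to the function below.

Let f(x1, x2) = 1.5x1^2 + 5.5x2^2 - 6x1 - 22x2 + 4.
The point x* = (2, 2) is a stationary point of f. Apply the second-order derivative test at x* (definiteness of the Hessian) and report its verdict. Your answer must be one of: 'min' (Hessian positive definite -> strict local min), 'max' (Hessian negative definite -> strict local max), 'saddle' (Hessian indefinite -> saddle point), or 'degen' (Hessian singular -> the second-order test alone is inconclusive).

Compute the Hessian H = grad^2 f:
  H = [[3, 0], [0, 11]]
Verify stationarity: grad f(x*) = H x* + g = (0, 0).
Eigenvalues of H: 3, 11.
Both eigenvalues > 0, so H is positive definite -> x* is a strict local min.

min


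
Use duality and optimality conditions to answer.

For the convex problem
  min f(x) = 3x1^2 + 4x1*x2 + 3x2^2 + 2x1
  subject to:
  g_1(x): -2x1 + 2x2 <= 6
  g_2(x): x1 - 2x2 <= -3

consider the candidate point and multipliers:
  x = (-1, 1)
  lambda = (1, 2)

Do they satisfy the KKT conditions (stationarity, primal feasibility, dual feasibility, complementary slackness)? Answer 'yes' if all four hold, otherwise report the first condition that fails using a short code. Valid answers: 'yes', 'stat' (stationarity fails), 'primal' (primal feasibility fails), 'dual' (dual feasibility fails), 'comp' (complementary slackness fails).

Gradient of f: grad f(x) = Q x + c = (0, 2)
Constraint values g_i(x) = a_i^T x - b_i:
  g_1((-1, 1)) = -2
  g_2((-1, 1)) = 0
Stationarity residual: grad f(x) + sum_i lambda_i a_i = (0, 0)
  -> stationarity OK
Primal feasibility (all g_i <= 0): OK
Dual feasibility (all lambda_i >= 0): OK
Complementary slackness (lambda_i * g_i(x) = 0 for all i): FAILS

Verdict: the first failing condition is complementary_slackness -> comp.

comp


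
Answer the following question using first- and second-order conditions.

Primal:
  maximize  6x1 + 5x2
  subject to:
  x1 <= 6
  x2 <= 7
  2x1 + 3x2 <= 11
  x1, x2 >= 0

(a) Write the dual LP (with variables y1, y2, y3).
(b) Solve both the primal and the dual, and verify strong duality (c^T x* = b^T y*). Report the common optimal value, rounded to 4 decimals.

The standard primal-dual pair for 'max c^T x s.t. A x <= b, x >= 0' is:
  Dual:  min b^T y  s.t.  A^T y >= c,  y >= 0.

So the dual LP is:
  minimize  6y1 + 7y2 + 11y3
  subject to:
    y1 + 2y3 >= 6
    y2 + 3y3 >= 5
    y1, y2, y3 >= 0

Solving the primal: x* = (5.5, 0).
  primal value c^T x* = 33.
Solving the dual: y* = (0, 0, 3).
  dual value b^T y* = 33.
Strong duality: c^T x* = b^T y*. Confirmed.

33


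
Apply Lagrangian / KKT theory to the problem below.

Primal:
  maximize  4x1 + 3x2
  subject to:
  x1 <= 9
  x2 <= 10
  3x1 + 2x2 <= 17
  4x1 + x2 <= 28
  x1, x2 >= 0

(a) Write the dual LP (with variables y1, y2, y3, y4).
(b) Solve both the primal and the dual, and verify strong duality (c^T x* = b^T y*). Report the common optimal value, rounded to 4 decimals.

The standard primal-dual pair for 'max c^T x s.t. A x <= b, x >= 0' is:
  Dual:  min b^T y  s.t.  A^T y >= c,  y >= 0.

So the dual LP is:
  minimize  9y1 + 10y2 + 17y3 + 28y4
  subject to:
    y1 + 3y3 + 4y4 >= 4
    y2 + 2y3 + y4 >= 3
    y1, y2, y3, y4 >= 0

Solving the primal: x* = (0, 8.5).
  primal value c^T x* = 25.5.
Solving the dual: y* = (0, 0, 1.5, 0).
  dual value b^T y* = 25.5.
Strong duality: c^T x* = b^T y*. Confirmed.

25.5


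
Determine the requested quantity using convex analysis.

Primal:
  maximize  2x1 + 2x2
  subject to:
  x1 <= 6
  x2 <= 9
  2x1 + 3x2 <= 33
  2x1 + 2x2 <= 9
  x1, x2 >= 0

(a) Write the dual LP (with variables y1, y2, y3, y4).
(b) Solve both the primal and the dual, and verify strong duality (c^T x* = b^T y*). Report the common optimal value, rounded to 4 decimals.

The standard primal-dual pair for 'max c^T x s.t. A x <= b, x >= 0' is:
  Dual:  min b^T y  s.t.  A^T y >= c,  y >= 0.

So the dual LP is:
  minimize  6y1 + 9y2 + 33y3 + 9y4
  subject to:
    y1 + 2y3 + 2y4 >= 2
    y2 + 3y3 + 2y4 >= 2
    y1, y2, y3, y4 >= 0

Solving the primal: x* = (4.5, 0).
  primal value c^T x* = 9.
Solving the dual: y* = (0, 0, 0, 1).
  dual value b^T y* = 9.
Strong duality: c^T x* = b^T y*. Confirmed.

9


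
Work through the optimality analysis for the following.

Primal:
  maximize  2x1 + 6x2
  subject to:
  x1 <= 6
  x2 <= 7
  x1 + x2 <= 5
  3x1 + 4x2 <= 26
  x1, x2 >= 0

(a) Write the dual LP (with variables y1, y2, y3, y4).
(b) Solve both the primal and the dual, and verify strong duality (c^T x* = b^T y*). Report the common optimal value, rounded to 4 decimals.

The standard primal-dual pair for 'max c^T x s.t. A x <= b, x >= 0' is:
  Dual:  min b^T y  s.t.  A^T y >= c,  y >= 0.

So the dual LP is:
  minimize  6y1 + 7y2 + 5y3 + 26y4
  subject to:
    y1 + y3 + 3y4 >= 2
    y2 + y3 + 4y4 >= 6
    y1, y2, y3, y4 >= 0

Solving the primal: x* = (0, 5).
  primal value c^T x* = 30.
Solving the dual: y* = (0, 0, 6, 0).
  dual value b^T y* = 30.
Strong duality: c^T x* = b^T y*. Confirmed.

30


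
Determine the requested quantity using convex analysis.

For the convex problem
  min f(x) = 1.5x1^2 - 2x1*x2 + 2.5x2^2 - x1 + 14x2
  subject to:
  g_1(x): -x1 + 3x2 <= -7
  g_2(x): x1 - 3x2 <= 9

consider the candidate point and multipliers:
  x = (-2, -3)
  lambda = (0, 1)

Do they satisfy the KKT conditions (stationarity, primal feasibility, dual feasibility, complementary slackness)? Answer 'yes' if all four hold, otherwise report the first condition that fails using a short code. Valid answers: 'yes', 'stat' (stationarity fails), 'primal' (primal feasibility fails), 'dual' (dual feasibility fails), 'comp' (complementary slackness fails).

Gradient of f: grad f(x) = Q x + c = (-1, 3)
Constraint values g_i(x) = a_i^T x - b_i:
  g_1((-2, -3)) = 0
  g_2((-2, -3)) = -2
Stationarity residual: grad f(x) + sum_i lambda_i a_i = (0, 0)
  -> stationarity OK
Primal feasibility (all g_i <= 0): OK
Dual feasibility (all lambda_i >= 0): OK
Complementary slackness (lambda_i * g_i(x) = 0 for all i): FAILS

Verdict: the first failing condition is complementary_slackness -> comp.

comp


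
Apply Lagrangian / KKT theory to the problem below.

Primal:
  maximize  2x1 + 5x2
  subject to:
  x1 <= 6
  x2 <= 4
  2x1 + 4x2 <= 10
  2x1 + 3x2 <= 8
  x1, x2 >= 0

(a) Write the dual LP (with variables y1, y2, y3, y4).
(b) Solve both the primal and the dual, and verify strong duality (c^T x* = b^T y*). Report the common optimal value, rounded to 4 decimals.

The standard primal-dual pair for 'max c^T x s.t. A x <= b, x >= 0' is:
  Dual:  min b^T y  s.t.  A^T y >= c,  y >= 0.

So the dual LP is:
  minimize  6y1 + 4y2 + 10y3 + 8y4
  subject to:
    y1 + 2y3 + 2y4 >= 2
    y2 + 4y3 + 3y4 >= 5
    y1, y2, y3, y4 >= 0

Solving the primal: x* = (0, 2.5).
  primal value c^T x* = 12.5.
Solving the dual: y* = (0, 0, 1.25, 0).
  dual value b^T y* = 12.5.
Strong duality: c^T x* = b^T y*. Confirmed.

12.5


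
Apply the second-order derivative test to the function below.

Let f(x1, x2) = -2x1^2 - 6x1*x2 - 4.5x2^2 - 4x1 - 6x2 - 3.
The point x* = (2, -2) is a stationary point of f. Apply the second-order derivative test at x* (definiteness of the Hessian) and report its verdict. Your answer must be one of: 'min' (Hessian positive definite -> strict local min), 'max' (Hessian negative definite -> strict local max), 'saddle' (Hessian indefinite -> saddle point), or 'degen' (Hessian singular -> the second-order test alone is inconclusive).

Compute the Hessian H = grad^2 f:
  H = [[-4, -6], [-6, -9]]
Verify stationarity: grad f(x*) = H x* + g = (0, 0).
Eigenvalues of H: -13, 0.
H has a zero eigenvalue (singular; negative semidefinite but not definite), so H is neither positive definite, negative definite, nor indefinite. The second-order test alone is inconclusive -> degen.
(Indeed, f is constant along the null direction of H through x*, so x* is not a strict local extremum.)

degen


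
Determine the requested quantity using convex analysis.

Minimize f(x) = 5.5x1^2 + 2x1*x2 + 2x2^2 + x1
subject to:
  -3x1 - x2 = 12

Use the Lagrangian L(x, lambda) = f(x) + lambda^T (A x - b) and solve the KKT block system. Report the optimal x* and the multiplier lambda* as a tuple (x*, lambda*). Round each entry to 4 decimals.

Form the Lagrangian:
  L(x, lambda) = (1/2) x^T Q x + c^T x + lambda^T (A x - b)
Stationarity (grad_x L = 0): Q x + c + A^T lambda = 0.
Primal feasibility: A x = b.

This gives the KKT block system:
  [ Q   A^T ] [ x     ]   [-c ]
  [ A    0  ] [ lambda ] = [ b ]

Solving the linear system:
  x*      = (-3.4571, -1.6286)
  lambda* = (-13.4286)
  f(x*)   = 78.8429

x* = (-3.4571, -1.6286), lambda* = (-13.4286)


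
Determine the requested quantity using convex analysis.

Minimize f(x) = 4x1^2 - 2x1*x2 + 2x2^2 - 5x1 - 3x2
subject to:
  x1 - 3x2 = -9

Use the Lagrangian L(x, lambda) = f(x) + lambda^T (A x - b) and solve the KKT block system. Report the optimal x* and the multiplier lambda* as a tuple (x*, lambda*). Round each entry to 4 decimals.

Form the Lagrangian:
  L(x, lambda) = (1/2) x^T Q x + c^T x + lambda^T (A x - b)
Stationarity (grad_x L = 0): Q x + c + A^T lambda = 0.
Primal feasibility: A x = b.

This gives the KKT block system:
  [ Q   A^T ] [ x     ]   [-c ]
  [ A    0  ] [ lambda ] = [ b ]

Solving the linear system:
  x*      = (1.125, 3.375)
  lambda* = (2.75)
  f(x*)   = 4.5

x* = (1.125, 3.375), lambda* = (2.75)


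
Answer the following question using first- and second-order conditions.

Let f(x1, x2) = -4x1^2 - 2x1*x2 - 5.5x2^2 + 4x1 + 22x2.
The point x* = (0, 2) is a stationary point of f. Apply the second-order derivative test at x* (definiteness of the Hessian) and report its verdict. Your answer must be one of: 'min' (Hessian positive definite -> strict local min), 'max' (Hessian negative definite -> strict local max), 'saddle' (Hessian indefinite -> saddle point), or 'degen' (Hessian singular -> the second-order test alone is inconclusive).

Compute the Hessian H = grad^2 f:
  H = [[-8, -2], [-2, -11]]
Verify stationarity: grad f(x*) = H x* + g = (0, 0).
Eigenvalues of H: -12, -7.
Both eigenvalues < 0, so H is negative definite -> x* is a strict local max.

max


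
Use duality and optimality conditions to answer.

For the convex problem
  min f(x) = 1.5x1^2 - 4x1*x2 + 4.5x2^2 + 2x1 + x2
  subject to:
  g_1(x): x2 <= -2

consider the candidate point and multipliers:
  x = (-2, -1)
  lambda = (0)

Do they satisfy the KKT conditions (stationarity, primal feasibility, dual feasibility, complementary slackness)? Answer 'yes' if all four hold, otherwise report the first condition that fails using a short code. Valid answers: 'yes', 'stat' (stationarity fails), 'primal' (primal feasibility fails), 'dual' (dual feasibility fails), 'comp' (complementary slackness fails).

Gradient of f: grad f(x) = Q x + c = (0, 0)
Constraint values g_i(x) = a_i^T x - b_i:
  g_1((-2, -1)) = 1
Stationarity residual: grad f(x) + sum_i lambda_i a_i = (0, 0)
  -> stationarity OK
Primal feasibility (all g_i <= 0): FAILS
Dual feasibility (all lambda_i >= 0): OK
Complementary slackness (lambda_i * g_i(x) = 0 for all i): OK

Verdict: the first failing condition is primal_feasibility -> primal.

primal


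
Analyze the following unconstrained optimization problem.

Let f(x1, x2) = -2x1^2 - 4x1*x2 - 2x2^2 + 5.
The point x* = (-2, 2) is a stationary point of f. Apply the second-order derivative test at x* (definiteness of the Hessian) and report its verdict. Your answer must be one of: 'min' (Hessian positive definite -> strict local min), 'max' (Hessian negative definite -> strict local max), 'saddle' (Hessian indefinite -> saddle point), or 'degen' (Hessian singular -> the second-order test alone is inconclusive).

Compute the Hessian H = grad^2 f:
  H = [[-4, -4], [-4, -4]]
Verify stationarity: grad f(x*) = H x* + g = (0, 0).
Eigenvalues of H: -8, 0.
H has a zero eigenvalue (singular; negative semidefinite but not definite), so H is neither positive definite, negative definite, nor indefinite. The second-order test alone is inconclusive -> degen.
(Indeed, f is constant along the null direction of H through x*, so x* is not a strict local extremum.)

degen


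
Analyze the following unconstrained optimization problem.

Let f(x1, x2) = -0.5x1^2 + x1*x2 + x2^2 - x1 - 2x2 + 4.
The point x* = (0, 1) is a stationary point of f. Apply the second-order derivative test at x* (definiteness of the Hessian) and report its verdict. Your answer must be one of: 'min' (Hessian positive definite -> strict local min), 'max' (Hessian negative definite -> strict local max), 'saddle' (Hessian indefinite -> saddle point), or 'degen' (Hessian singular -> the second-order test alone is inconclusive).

Compute the Hessian H = grad^2 f:
  H = [[-1, 1], [1, 2]]
Verify stationarity: grad f(x*) = H x* + g = (0, 0).
Eigenvalues of H: -1.3028, 2.3028.
Eigenvalues have mixed signs, so H is indefinite -> x* is a saddle point.

saddle


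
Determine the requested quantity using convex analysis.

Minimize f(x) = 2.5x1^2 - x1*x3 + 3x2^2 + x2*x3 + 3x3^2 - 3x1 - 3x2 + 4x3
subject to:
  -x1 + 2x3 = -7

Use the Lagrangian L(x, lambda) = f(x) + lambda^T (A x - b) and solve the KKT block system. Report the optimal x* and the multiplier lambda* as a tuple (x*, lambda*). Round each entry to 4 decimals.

Form the Lagrangian:
  L(x, lambda) = (1/2) x^T Q x + c^T x + lambda^T (A x - b)
Stationarity (grad_x L = 0): Q x + c + A^T lambda = 0.
Primal feasibility: A x = b.

This gives the KKT block system:
  [ Q   A^T ] [ x     ]   [-c ]
  [ A    0  ] [ lambda ] = [ b ]

Solving the linear system:
  x*      = (1.3664, 0.9695, -2.8168)
  lambda* = (6.6489)
  f(x*)   = 14.1336

x* = (1.3664, 0.9695, -2.8168), lambda* = (6.6489)


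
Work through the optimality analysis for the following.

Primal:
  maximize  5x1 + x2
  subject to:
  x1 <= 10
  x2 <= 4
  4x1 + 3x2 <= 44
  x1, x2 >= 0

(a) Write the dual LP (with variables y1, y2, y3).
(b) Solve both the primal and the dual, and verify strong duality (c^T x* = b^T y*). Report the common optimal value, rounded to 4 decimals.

The standard primal-dual pair for 'max c^T x s.t. A x <= b, x >= 0' is:
  Dual:  min b^T y  s.t.  A^T y >= c,  y >= 0.

So the dual LP is:
  minimize  10y1 + 4y2 + 44y3
  subject to:
    y1 + 4y3 >= 5
    y2 + 3y3 >= 1
    y1, y2, y3 >= 0

Solving the primal: x* = (10, 1.3333).
  primal value c^T x* = 51.3333.
Solving the dual: y* = (3.6667, 0, 0.3333).
  dual value b^T y* = 51.3333.
Strong duality: c^T x* = b^T y*. Confirmed.

51.3333


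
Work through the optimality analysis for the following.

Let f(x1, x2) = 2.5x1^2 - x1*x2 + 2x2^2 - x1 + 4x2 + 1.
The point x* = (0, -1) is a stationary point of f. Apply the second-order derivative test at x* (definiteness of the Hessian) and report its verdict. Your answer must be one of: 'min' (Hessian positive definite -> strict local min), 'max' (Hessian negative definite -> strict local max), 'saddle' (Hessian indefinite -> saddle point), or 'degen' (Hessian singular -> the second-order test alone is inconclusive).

Compute the Hessian H = grad^2 f:
  H = [[5, -1], [-1, 4]]
Verify stationarity: grad f(x*) = H x* + g = (0, 0).
Eigenvalues of H: 3.382, 5.618.
Both eigenvalues > 0, so H is positive definite -> x* is a strict local min.

min


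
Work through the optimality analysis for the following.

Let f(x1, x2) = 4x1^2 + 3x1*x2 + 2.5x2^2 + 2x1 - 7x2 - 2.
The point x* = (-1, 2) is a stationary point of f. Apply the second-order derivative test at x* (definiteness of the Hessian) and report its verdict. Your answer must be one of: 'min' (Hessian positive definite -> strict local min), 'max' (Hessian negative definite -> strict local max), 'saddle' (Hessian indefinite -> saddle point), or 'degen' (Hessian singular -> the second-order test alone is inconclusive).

Compute the Hessian H = grad^2 f:
  H = [[8, 3], [3, 5]]
Verify stationarity: grad f(x*) = H x* + g = (0, 0).
Eigenvalues of H: 3.1459, 9.8541.
Both eigenvalues > 0, so H is positive definite -> x* is a strict local min.

min


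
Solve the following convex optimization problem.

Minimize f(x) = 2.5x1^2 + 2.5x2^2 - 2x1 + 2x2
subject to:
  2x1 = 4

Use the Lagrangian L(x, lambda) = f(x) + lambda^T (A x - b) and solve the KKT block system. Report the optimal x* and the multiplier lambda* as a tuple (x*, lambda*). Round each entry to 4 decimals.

Form the Lagrangian:
  L(x, lambda) = (1/2) x^T Q x + c^T x + lambda^T (A x - b)
Stationarity (grad_x L = 0): Q x + c + A^T lambda = 0.
Primal feasibility: A x = b.

This gives the KKT block system:
  [ Q   A^T ] [ x     ]   [-c ]
  [ A    0  ] [ lambda ] = [ b ]

Solving the linear system:
  x*      = (2, -0.4)
  lambda* = (-4)
  f(x*)   = 5.6

x* = (2, -0.4), lambda* = (-4)
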